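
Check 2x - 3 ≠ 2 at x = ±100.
x = 100: LHS = 2·100 - 3 = 197; 197 ≠ 2 — holds
x = -100: LHS = 2·(-100) - 3 = -203; -203 ≠ 2 — holds

Answer: Yes, holds for both x = 100 and x = -100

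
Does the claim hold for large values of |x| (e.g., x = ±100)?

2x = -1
x = 100: LHS = 2·100 = 200; 200 = -1 — FAILS
x = -100: LHS = 2·(-100) = -200; -200 = -1 — FAILS

Answer: No, fails for both x = 100 and x = -100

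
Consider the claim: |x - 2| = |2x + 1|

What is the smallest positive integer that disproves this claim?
Testing positive integers:
x = 1: LHS = |1 - 2| = |-1| = 1, RHS = |2·1 + 1| = |3| = 3; 1 = 3 — FAILS  ← smallest positive counterexample

Answer: x = 1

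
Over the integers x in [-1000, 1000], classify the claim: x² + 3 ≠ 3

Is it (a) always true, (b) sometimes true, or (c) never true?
Holds at x = 1: LHS = 1² + 3 = 4; 4 ≠ 3 — holds
Fails at x = 0: LHS = 0² + 3 = 3; 3 ≠ 3 — FAILS
It is satisfied by some integers in the range but not all.

Answer: Sometimes true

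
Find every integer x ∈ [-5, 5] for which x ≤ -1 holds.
Holds for: {-5, -4, -3, -2, -1}
Fails for: {0, 1, 2, 3, 4, 5}

Answer: {-5, -4, -3, -2, -1}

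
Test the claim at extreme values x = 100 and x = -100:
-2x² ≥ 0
x = 100: LHS = -2·100² = -20000; -20000 ≥ 0 — FAILS
x = -100: LHS = -2·(-100)² = -20000; -20000 ≥ 0 — FAILS

Answer: No, fails for both x = 100 and x = -100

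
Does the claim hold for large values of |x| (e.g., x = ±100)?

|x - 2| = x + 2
x = 100: LHS = |100 - 2| = |98| = 98, RHS = 100 + 2 = 102; 98 = 102 — FAILS
x = -100: LHS = |(-100) - 2| = |-102| = 102, RHS = (-100) + 2 = -98; 102 = -98 — FAILS

Answer: No, fails for both x = 100 and x = -100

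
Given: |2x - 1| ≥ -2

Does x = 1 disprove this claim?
Substitute x = 1 into the relation:
x = 1: LHS = |2·1 - 1| = |1| = 1; 1 ≥ -2 — holds

The relation holds at x = 1, so it is not a counterexample.

Answer: No, x = 1 is not a counterexample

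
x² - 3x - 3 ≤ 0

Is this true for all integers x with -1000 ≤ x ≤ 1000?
The claim fails at x = -1:
x = -1: LHS = (-1)² - 3·(-1) - 3 = 1; 1 ≤ 0 — FAILS

Because a single integer refutes it, the statement is false.

Answer: False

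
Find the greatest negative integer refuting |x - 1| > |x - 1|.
Testing negative integers from -1 downward:
x = -1: LHS = |(-1) - 1| = |-2| = 2, RHS = |(-1) - 1| = |-2| = 2; 2 > 2 — FAILS  ← closest negative counterexample to 0

Answer: x = -1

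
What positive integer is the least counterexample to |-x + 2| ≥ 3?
Testing positive integers:
x = 1: LHS = |-1 + 2| = |1| = 1; 1 ≥ 3 — FAILS  ← smallest positive counterexample

Answer: x = 1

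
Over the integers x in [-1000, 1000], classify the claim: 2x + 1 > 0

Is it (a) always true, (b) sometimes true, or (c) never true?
Holds at x = 0: LHS = 2·0 + 1 = 1; 1 > 0 — holds
Fails at x = -1: LHS = 2·(-1) + 1 = -1; -1 > 0 — FAILS
It is satisfied by some integers in the range but not all.

Answer: Sometimes true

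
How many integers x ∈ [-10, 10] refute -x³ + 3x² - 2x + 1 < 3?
Counterexamples in [-10, 10]: {-10, -9, -8, -7, -6, -5, -4, -3, -2, -1}.

Counting them gives 10 values.

Answer: 10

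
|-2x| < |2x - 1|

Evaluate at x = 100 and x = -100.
x = 100: LHS = |-2·100| = |-200| = 200, RHS = |2·100 - 1| = |199| = 199; 200 < 199 — FAILS
x = -100: LHS = |-2·(-100)| = |200| = 200, RHS = |2·(-100) - 1| = |-201| = 201; 200 < 201 — holds

Answer: Partially: fails for x = 100, holds for x = -100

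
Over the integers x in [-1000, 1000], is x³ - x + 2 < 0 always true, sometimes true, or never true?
Holds at x = -2: LHS = (-2)³ - (-2) + 2 = -4; -4 < 0 — holds
Fails at x = 0: LHS = 0³ - 0 + 2 = 2; 2 < 0 — FAILS
It is satisfied by some integers in the range but not all.

Answer: Sometimes true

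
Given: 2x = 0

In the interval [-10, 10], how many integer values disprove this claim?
Counterexamples in [-10, 10]: {-10, -9, -8, -7, -6, -5, -4, -3, -2, -1, 1, 2, 3, 4, 5, 6, 7, 8, 9, 10}.

Counting them gives 20 values.

Answer: 20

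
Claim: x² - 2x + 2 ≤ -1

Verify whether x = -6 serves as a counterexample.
Substitute x = -6 into the relation:
x = -6: LHS = (-6)² - 2·(-6) + 2 = 50; 50 ≤ -1 — FAILS

Since the claim fails at x = -6, this value is a counterexample.

Answer: Yes, x = -6 is a counterexample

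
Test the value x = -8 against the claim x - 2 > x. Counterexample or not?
Substitute x = -8 into the relation:
x = -8: LHS = (-8) - 2 = -10; -10 > -8 — FAILS

Since the claim fails at x = -8, this value is a counterexample.

Answer: Yes, x = -8 is a counterexample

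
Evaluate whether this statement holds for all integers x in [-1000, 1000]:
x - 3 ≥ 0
The claim fails at x = 0:
x = 0: LHS = 0 - 3 = -3; -3 ≥ 0 — FAILS

Because a single integer refutes it, the statement is false.

Answer: False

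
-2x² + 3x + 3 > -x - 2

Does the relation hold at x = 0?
x = 0: LHS = -2·0² + 3·0 + 3 = 3, RHS = -0 - 2 = -2; 3 > -2 — holds

The relation is satisfied at x = 0.

Answer: Yes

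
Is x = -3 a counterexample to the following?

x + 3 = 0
Substitute x = -3 into the relation:
x = -3: LHS = (-3) + 3 = 0; 0 = 0 — holds

The claim holds here, so x = -3 is not a counterexample. (A counterexample exists elsewhere, e.g. x = 0.)

Answer: No, x = -3 is not a counterexample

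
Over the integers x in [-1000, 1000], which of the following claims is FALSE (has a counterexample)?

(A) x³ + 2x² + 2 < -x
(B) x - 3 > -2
(A) x = 0: LHS = 0³ + 2·0² + 2 = 2, RHS = -0 = 0; 2 < 0 — FAILS
(B) x = 0: LHS = 0 - 3 = -3; -3 > -2 — FAILS

Answer: Both A and B are false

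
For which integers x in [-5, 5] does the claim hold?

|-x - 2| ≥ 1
Holds for: {-5, -4, -3, -1, 0, 1, 2, 3, 4, 5}
Fails for: {-2}

Answer: {-5, -4, -3, -1, 0, 1, 2, 3, 4, 5}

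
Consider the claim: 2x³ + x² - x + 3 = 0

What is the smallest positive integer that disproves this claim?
Testing positive integers:
x = 1: LHS = 2·1³ + 1² - 1 + 3 = 5; 5 = 0 — FAILS  ← smallest positive counterexample

Answer: x = 1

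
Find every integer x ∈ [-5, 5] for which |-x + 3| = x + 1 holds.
Holds for: {1}
Fails for: {-5, -4, -3, -2, -1, 0, 2, 3, 4, 5}

Answer: {1}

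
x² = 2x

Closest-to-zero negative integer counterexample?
Testing negative integers from -1 downward:
x = -1: LHS = (-1)² = 1, RHS = 2·(-1) = -2; 1 = -2 — FAILS  ← closest negative counterexample to 0

Answer: x = -1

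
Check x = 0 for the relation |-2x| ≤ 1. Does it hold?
x = 0: LHS = |-2·0| = |0| = 0; 0 ≤ 1 — holds

The relation is satisfied at x = 0.

Answer: Yes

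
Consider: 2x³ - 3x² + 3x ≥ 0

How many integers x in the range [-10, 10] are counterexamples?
Counterexamples in [-10, 10]: {-10, -9, -8, -7, -6, -5, -4, -3, -2, -1}.

Counting them gives 10 values.

Answer: 10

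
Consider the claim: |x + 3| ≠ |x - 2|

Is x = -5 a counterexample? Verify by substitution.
Substitute x = -5 into the relation:
x = -5: LHS = |(-5) + 3| = |-2| = 2, RHS = |(-5) - 2| = |-7| = 7; 2 ≠ 7 — holds

The relation holds at x = -5, so it is not a counterexample.

Answer: No, x = -5 is not a counterexample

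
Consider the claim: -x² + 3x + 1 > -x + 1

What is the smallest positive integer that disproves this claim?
Testing positive integers:
x = 1: LHS = -1² + 3·1 + 1 = 3, RHS = -1 + 1 = 0; 3 > 0 — holds
x = 2: LHS = -2² + 3·2 + 1 = 3, RHS = -2 + 1 = -1; 3 > -1 — holds
x = 3: LHS = -3² + 3·3 + 1 = 1, RHS = -3 + 1 = -2; 1 > -2 — holds
x = 4: LHS = -4² + 3·4 + 1 = -3, RHS = -4 + 1 = -3; -3 > -3 — FAILS  ← smallest positive counterexample

Answer: x = 4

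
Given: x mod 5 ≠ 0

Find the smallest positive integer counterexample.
Testing positive integers:
x = 1: LHS = 1 mod 5 = 1; 1 ≠ 0 — holds
x = 2: LHS = 2 mod 5 = 2; 2 ≠ 0 — holds
x = 3: LHS = 3 mod 5 = 3; 3 ≠ 0 — holds
x = 4: LHS = 4 mod 5 = 4; 4 ≠ 0 — holds
x = 5: LHS = 5 mod 5 = 0; 0 ≠ 0 — FAILS  ← smallest positive counterexample

Answer: x = 5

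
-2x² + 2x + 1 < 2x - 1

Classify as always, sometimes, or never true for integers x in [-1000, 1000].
Holds at x = 2: LHS = -2·2² + 2·2 + 1 = -3, RHS = 2·2 - 1 = 3; -3 < 3 — holds
Fails at x = 0: LHS = -2·0² + 2·0 + 1 = 1, RHS = 2·0 - 1 = -1; 1 < -1 — FAILS
It is satisfied by some integers in the range but not all.

Answer: Sometimes true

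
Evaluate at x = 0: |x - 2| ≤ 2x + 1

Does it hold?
x = 0: LHS = |0 - 2| = |-2| = 2, RHS = 2·0 + 1 = 1; 2 ≤ 1 — FAILS

The relation fails at x = 0, so x = 0 is a counterexample.

Answer: No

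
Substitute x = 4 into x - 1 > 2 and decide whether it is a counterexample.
Substitute x = 4 into the relation:
x = 4: LHS = 4 - 1 = 3; 3 > 2 — holds

The claim holds here, so x = 4 is not a counterexample. (A counterexample exists elsewhere, e.g. x = 0.)

Answer: No, x = 4 is not a counterexample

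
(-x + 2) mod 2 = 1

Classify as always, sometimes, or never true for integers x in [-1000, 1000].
Holds at x = 1: LHS = (-1 + 2) mod 2 = 1 mod 2 = 1; 1 = 1 — holds
Fails at x = 0: LHS = (-0 + 2) mod 2 = 2 mod 2 = 0; 0 = 1 — FAILS
It is satisfied by some integers in the range but not all.

Answer: Sometimes true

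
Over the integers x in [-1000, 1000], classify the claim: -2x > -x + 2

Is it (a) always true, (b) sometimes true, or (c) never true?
Holds at x = -3: LHS = -2·(-3) = 6, RHS = -(-3) + 2 = 5; 6 > 5 — holds
Fails at x = 0: LHS = -2·0 = 0, RHS = -0 + 2 = 2; 0 > 2 — FAILS
It is satisfied by some integers in the range but not all.

Answer: Sometimes true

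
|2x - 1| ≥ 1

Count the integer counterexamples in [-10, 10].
Over all integers in [-10, 10], LHS − RHS is smallest at x = 0, where it equals 0:
x = 0: LHS = |2·0 - 1| = |-1| = 1; 1 ≥ 1 — holds
At the ends of the range:
x = -10: LHS = |2·(-10) - 1| = |-21| = 21; 21 ≥ 1 — holds
x = 10: LHS = |2·10 - 1| = |19| = 19; 19 ≥ 1 — holds
Hence LHS − RHS is never negative, i.e. LHS ≥ RHS throughout, so the relation holds for every integer in [-10, 10].

No counterexample appears in that range.

Answer: 0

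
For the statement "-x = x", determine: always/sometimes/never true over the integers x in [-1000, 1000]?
Holds at x = 0: LHS = -0 = 0; 0 = 0 — holds
Fails at x = 1: -1 = 1 — FAILS
It is satisfied by some integers in the range but not all.

Answer: Sometimes true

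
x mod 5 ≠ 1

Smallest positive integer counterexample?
Testing positive integers:
x = 1: LHS = 1 mod 5 = 1; 1 ≠ 1 — FAILS  ← smallest positive counterexample

Answer: x = 1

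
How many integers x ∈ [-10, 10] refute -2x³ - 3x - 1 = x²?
Counterexamples in [-10, 10]: {-10, -9, -8, -7, -6, -5, -4, -3, -2, -1, 0, 1, 2, 3, 4, 5, 6, 7, 8, 9, 10}.

Counting them gives 21 values.

Answer: 21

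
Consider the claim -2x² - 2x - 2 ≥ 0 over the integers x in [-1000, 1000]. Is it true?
The claim fails at x = 0:
x = 0: LHS = -2·0² - 2·0 - 2 = -2; -2 ≥ 0 — FAILS

Because a single integer refutes it, the statement is false.

Answer: False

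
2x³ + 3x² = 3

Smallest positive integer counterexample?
Testing positive integers:
x = 1: LHS = 2·1³ + 3·1² = 5; 5 = 3 — FAILS  ← smallest positive counterexample

Answer: x = 1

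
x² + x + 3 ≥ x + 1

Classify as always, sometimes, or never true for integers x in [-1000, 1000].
Over all integers in [-1000, 1000], LHS − RHS is smallest at x = 0, where it equals 2:
x = 0: LHS = 0² + 0 + 3 = 3, RHS = 0 + 1 = 1; 3 ≥ 1 — holds
At the ends of the range:
x = -1000: LHS = (-1000)² + (-1000) + 3 = 999003, RHS = (-1000) + 1 = -999; 999003 ≥ -999 — holds
x = 1000: LHS = 1000² + 1000 + 3 = 1001003, RHS = 1000 + 1 = 1001; 1001003 ≥ 1001 — holds
Hence LHS − RHS is never negative, i.e. LHS ≥ RHS throughout, so the relation holds for every integer in [-1000, 1000].

No counterexample exists.

Answer: Always true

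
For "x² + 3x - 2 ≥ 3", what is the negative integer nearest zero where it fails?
Testing negative integers from -1 downward:
x = -1: LHS = (-1)² + 3·(-1) - 2 = -4; -4 ≥ 3 — FAILS  ← closest negative counterexample to 0

Answer: x = -1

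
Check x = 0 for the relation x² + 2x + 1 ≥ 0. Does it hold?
x = 0: LHS = 0² + 2·0 + 1 = 1; 1 ≥ 0 — holds

The relation is satisfied at x = 0.

Answer: Yes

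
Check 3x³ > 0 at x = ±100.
x = 100: LHS = 3·100³ = 3000000; 3000000 > 0 — holds
x = -100: LHS = 3·(-100)³ = -3000000; -3000000 > 0 — FAILS

Answer: Partially: holds for x = 100, fails for x = -100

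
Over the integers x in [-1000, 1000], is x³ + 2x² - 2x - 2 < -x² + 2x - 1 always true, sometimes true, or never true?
Holds at x = 0: LHS = 0³ + 2·0² - 2·0 - 2 = -2, RHS = -0² + 2·0 - 1 = -1; -2 < -1 — holds
Fails at x = -1: LHS = (-1)³ + 2·(-1)² - 2·(-1) - 2 = 1, RHS = -(-1)² + 2·(-1) - 1 = -4; 1 < -4 — FAILS
It is satisfied by some integers in the range but not all.

Answer: Sometimes true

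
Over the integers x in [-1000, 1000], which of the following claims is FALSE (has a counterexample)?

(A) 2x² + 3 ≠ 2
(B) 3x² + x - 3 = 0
(A) Over all integers in [-1000, 1000], LHS − RHS is always positive; it is smallest at x = 0, where it equals 1:
x = 0: LHS = 2·0² + 3 = 3; 3 ≠ 2 — holds
At the ends of the range:
x = -1000: LHS = 2·(-1000)² + 3 = 2000003; 2000003 ≠ 2 — holds
x = 1000: LHS = 2·1000² + 3 = 2000003; 2000003 ≠ 2 — holds
Hence LHS − RHS is never 0, i.e. the two sides are never equal, so the relation holds for every integer in [-1000, 1000].

(B) x = 0: LHS = 3·0² + 0 - 3 = -3; -3 = 0 — FAILS

Only (B) has a counterexample.

Answer: B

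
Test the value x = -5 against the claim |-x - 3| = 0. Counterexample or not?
Substitute x = -5 into the relation:
x = -5: LHS = |-(-5) - 3| = |2| = 2; 2 = 0 — FAILS

Since the claim fails at x = -5, this value is a counterexample.

Answer: Yes, x = -5 is a counterexample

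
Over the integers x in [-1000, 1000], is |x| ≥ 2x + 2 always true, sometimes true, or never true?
Holds at x = -1: LHS = |-1| = 1, RHS = 2·(-1) + 2 = 0; 1 ≥ 0 — holds
Fails at x = 0: LHS = |0| = 0, RHS = 2·0 + 2 = 2; 0 ≥ 2 — FAILS
It is satisfied by some integers in the range but not all.

Answer: Sometimes true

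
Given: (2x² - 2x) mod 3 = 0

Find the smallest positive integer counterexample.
Testing positive integers:
x = 1: LHS = (2·1² - 2·1) mod 3 = 0 mod 3 = 0; 0 = 0 — holds
x = 2: LHS = (2·2² - 2·2) mod 3 = 4 mod 3 = 1; 1 = 0 — FAILS  ← smallest positive counterexample

Answer: x = 2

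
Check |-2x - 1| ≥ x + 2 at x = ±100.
x = 100: LHS = |-2·100 - 1| = |-201| = 201, RHS = 100 + 2 = 102; 201 ≥ 102 — holds
x = -100: LHS = |-2·(-100) - 1| = |199| = 199, RHS = (-100) + 2 = -98; 199 ≥ -98 — holds

Answer: Yes, holds for both x = 100 and x = -100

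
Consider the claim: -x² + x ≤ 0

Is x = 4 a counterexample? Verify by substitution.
Substitute x = 4 into the relation:
x = 4: LHS = -4² + 4 = -12; -12 ≤ 0 — holds

The relation holds at x = 4, so it is not a counterexample.

Answer: No, x = 4 is not a counterexample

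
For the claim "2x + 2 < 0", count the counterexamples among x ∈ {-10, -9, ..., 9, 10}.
Counterexamples in [-10, 10]: {-1, 0, 1, 2, 3, 4, 5, 6, 7, 8, 9, 10}.

Counting them gives 12 values.

Answer: 12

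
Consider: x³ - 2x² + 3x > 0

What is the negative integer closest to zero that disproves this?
Testing negative integers from -1 downward:
x = -1: LHS = (-1)³ - 2·(-1)² + 3·(-1) = -6; -6 > 0 — FAILS  ← closest negative counterexample to 0

Answer: x = -1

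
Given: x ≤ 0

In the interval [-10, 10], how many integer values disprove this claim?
Counterexamples in [-10, 10]: {1, 2, 3, 4, 5, 6, 7, 8, 9, 10}.

Counting them gives 10 values.

Answer: 10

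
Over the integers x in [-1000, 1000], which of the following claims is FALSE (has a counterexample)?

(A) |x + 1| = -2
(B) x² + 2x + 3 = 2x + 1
(A) x = 0: LHS = |0 + 1| = |1| = 1; 1 = -2 — FAILS
(B) x = 0: LHS = 0² + 2·0 + 3 = 3, RHS = 2·0 + 1 = 1; 3 = 1 — FAILS

Answer: Both A and B are false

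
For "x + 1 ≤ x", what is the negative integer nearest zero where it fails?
Testing negative integers from -1 downward:
x = -1: LHS = (-1) + 1 = 0; 0 ≤ -1 — FAILS  ← closest negative counterexample to 0

Answer: x = -1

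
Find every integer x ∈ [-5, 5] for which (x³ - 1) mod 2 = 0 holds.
Holds for: {-5, -3, -1, 1, 3, 5}
Fails for: {-4, -2, 0, 2, 4}

Answer: {-5, -3, -1, 1, 3, 5}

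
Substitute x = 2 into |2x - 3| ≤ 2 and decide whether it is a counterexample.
Substitute x = 2 into the relation:
x = 2: LHS = |2·2 - 3| = |1| = 1; 1 ≤ 2 — holds

The claim holds here, so x = 2 is not a counterexample. (A counterexample exists elsewhere, e.g. x = 0.)

Answer: No, x = 2 is not a counterexample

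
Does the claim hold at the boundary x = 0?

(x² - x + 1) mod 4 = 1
x = 0: LHS = (0² - 0 + 1) mod 4 = 1 mod 4 = 1; 1 = 1 — holds

The relation is satisfied at x = 0.

Answer: Yes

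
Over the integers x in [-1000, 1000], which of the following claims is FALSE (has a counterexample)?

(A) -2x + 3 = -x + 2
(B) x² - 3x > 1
(A) x = 0: LHS = -2·0 + 3 = 3, RHS = -0 + 2 = 2; 3 = 2 — FAILS
(B) x = 0: LHS = 0² - 3·0 = 0; 0 > 1 — FAILS

Answer: Both A and B are false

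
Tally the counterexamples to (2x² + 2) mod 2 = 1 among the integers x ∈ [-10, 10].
Counterexamples in [-10, 10]: {-10, -9, -8, -7, -6, -5, -4, -3, -2, -1, 0, 1, 2, 3, 4, 5, 6, 7, 8, 9, 10}.

Counting them gives 21 values.

Answer: 21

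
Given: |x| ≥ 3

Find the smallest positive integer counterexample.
Testing positive integers:
x = 1: LHS = |1| = 1; 1 ≥ 3 — FAILS  ← smallest positive counterexample

Answer: x = 1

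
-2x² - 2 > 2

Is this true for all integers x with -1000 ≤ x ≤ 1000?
The claim fails at x = 0:
x = 0: LHS = -2·0² - 2 = -2; -2 > 2 — FAILS

Because a single integer refutes it, the statement is false.

Answer: False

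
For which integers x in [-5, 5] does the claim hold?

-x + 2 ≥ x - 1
Holds for: {-5, -4, -3, -2, -1, 0, 1}
Fails for: {2, 3, 4, 5}

Answer: {-5, -4, -3, -2, -1, 0, 1}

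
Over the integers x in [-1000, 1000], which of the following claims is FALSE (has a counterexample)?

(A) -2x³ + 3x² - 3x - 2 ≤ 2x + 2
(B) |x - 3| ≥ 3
(A) x = -1: LHS = -2·(-1)³ + 3·(-1)² - 3·(-1) - 2 = 6, RHS = 2·(-1) + 2 = 0; 6 ≤ 0 — FAILS
(B) x = 1: LHS = |1 - 3| = |-2| = 2; 2 ≥ 3 — FAILS

Answer: Both A and B are false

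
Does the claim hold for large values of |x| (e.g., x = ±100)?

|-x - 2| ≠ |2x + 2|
x = 100: LHS = |-100 - 2| = |-102| = 102, RHS = |2·100 + 2| = |202| = 202; 102 ≠ 202 — holds
x = -100: LHS = |-(-100) - 2| = |98| = 98, RHS = |2·(-100) + 2| = |-198| = 198; 98 ≠ 198 — holds

Answer: Yes, holds for both x = 100 and x = -100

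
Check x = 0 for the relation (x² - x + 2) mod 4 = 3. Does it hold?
x = 0: LHS = (0² - 0 + 2) mod 4 = 2 mod 4 = 2; 2 = 3 — FAILS

The relation fails at x = 0, so x = 0 is a counterexample.

Answer: No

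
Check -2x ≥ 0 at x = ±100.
x = 100: LHS = -2·100 = -200; -200 ≥ 0 — FAILS
x = -100: LHS = -2·(-100) = 200; 200 ≥ 0 — holds

Answer: Partially: fails for x = 100, holds for x = -100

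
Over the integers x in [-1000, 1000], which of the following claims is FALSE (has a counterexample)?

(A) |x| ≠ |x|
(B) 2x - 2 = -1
(A) x = 0: LHS = |0| = 0, RHS = |0| = 0; 0 ≠ 0 — FAILS
(B) x = 0: LHS = 2·0 - 2 = -2; -2 = -1 — FAILS

Answer: Both A and B are false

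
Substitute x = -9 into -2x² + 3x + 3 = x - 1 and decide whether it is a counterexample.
Substitute x = -9 into the relation:
x = -9: LHS = -2·(-9)² + 3·(-9) + 3 = -186, RHS = (-9) - 1 = -10; -186 = -10 — FAILS

Since the claim fails at x = -9, this value is a counterexample.

Answer: Yes, x = -9 is a counterexample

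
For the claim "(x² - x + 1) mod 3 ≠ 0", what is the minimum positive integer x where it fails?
Testing positive integers:
x = 1: LHS = (1² - 1 + 1) mod 3 = 1 mod 3 = 1; 1 ≠ 0 — holds
x = 2: LHS = (2² - 2 + 1) mod 3 = 3 mod 3 = 0; 0 ≠ 0 — FAILS  ← smallest positive counterexample

Answer: x = 2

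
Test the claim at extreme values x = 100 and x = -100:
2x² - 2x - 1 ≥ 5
x = 100: LHS = 2·100² - 2·100 - 1 = 19799; 19799 ≥ 5 — holds
x = -100: LHS = 2·(-100)² - 2·(-100) - 1 = 20199; 20199 ≥ 5 — holds

Answer: Yes, holds for both x = 100 and x = -100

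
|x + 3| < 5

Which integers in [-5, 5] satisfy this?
Holds for: {-5, -4, -3, -2, -1, 0, 1}
Fails for: {2, 3, 4, 5}

Answer: {-5, -4, -3, -2, -1, 0, 1}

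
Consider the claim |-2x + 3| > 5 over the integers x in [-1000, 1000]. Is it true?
The claim fails at x = 0:
x = 0: LHS = |-2·0 + 3| = |3| = 3; 3 > 5 — FAILS

Because a single integer refutes it, the statement is false.

Answer: False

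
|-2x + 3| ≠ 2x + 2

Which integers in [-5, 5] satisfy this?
Track d = LHS − RHS over the integers in [-5, 5]. Equality would need d = 0, but d changes sign only between consecutive integers, jumping over 0:
x = 0: LHS = |-2·0 + 3| = |3| = 3, RHS = 2·0 + 2 = 2; 3 ≠ 2 — holds  (d = 1)
x = 1: LHS = |-2·1 + 3| = |1| = 1, RHS = 2·1 + 2 = 4; 1 ≠ 4 — holds  (d = -3)
Away from these crossings d keeps a constant sign, and checking every integer in [-5, 5] confirms d ≠ 0 throughout. Hence the two sides are never equal, so the relation holds for every integer in [-5, 5].

Answer: All integers in [-5, 5]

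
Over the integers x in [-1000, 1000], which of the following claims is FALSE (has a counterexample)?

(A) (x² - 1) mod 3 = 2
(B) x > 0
(A) x = 1: LHS = (1² - 1) mod 3 = 0 mod 3 = 0; 0 = 2 — FAILS
(B) x = 0: 0 > 0 — FAILS

Answer: Both A and B are false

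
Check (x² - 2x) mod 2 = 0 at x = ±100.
x = 100: LHS = (100² - 2·100) mod 2 = 9800 mod 2 = 0; 0 = 0 — holds
x = -100: LHS = ((-100)² - 2·(-100)) mod 2 = 10200 mod 2 = 0; 0 = 0 — holds

Answer: Yes, holds for both x = 100 and x = -100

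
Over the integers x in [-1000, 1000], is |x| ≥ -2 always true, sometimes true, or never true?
An absolute value is never negative, so the left side is ≥ 0 for every x, while the right side is -2. Tightest case in [-1000, 1000] is x = 0:
x = 0: LHS = |0| = 0; 0 ≥ -2 — holds
Hence LHS − RHS is never negative, i.e. LHS ≥ RHS throughout, so the relation holds for every integer in [-1000, 1000].

No counterexample exists.

Answer: Always true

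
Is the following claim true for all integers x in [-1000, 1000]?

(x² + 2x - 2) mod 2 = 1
The claim fails at x = 0:
x = 0: LHS = (0² + 2·0 - 2) mod 2 = (-2) mod 2 = 0; 0 = 1 — FAILS

Because a single integer refutes it, the statement is false.

Answer: False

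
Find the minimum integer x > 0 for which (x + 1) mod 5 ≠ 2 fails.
Testing positive integers:
x = 1: LHS = (1 + 1) mod 5 = 2 mod 5 = 2; 2 ≠ 2 — FAILS  ← smallest positive counterexample

Answer: x = 1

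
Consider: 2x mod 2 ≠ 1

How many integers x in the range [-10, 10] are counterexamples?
For a polynomial with integer coefficients, its value mod 2 depends only on x mod 2, so it suffices to check one representative of each residue class, x = 0, 1:
x = 0: LHS = (2·0) mod 2 = 0 mod 2 = 0; 0 ≠ 1 — holds
x = 1: LHS = (2·1) mod 2 = 2 mod 2 = 0; 0 ≠ 1 — holds
The relation holds in every residue class, so the relation holds for every integer in [-10, 10].

No counterexample appears in that range.

Answer: 0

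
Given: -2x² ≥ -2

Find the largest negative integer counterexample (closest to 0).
Testing negative integers from -1 downward:
x = -1: LHS = -2·(-1)² = -2; -2 ≥ -2 — holds
x = -2: LHS = -2·(-2)² = -8; -8 ≥ -2 — FAILS  ← closest negative counterexample to 0

Answer: x = -2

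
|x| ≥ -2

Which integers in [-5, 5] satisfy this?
An absolute value is never negative, so the left side is ≥ 0 for every x, while the right side is -2. Tightest case in [-5, 5] is x = 0:
x = 0: LHS = |0| = 0; 0 ≥ -2 — holds
Hence LHS − RHS is never negative, i.e. LHS ≥ RHS throughout, so the relation holds for every integer in [-5, 5].

Answer: All integers in [-5, 5]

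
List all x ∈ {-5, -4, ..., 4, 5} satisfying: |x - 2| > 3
Holds for: {-5, -4, -3, -2}
Fails for: {-1, 0, 1, 2, 3, 4, 5}

Answer: {-5, -4, -3, -2}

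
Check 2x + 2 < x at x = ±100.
x = 100: LHS = 2·100 + 2 = 202; 202 < 100 — FAILS
x = -100: LHS = 2·(-100) + 2 = -198; -198 < -100 — holds

Answer: Partially: fails for x = 100, holds for x = -100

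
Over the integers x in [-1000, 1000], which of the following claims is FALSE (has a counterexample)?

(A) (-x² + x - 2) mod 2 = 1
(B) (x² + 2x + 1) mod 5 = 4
(A) x = 0: LHS = (-0² + 0 - 2) mod 2 = (-2) mod 2 = 0; 0 = 1 — FAILS
(B) x = 0: LHS = (0² + 2·0 + 1) mod 5 = 1 mod 5 = 1; 1 = 4 — FAILS

Answer: Both A and B are false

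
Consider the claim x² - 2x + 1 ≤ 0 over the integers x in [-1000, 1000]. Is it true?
The claim fails at x = 0:
x = 0: LHS = 0² - 2·0 + 1 = 1; 1 ≤ 0 — FAILS

Because a single integer refutes it, the statement is false.

Answer: False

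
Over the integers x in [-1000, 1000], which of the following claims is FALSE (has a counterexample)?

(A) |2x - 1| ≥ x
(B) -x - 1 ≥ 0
(A) Over all integers in [-1000, 1000], LHS − RHS is smallest at x = 1, where it equals 0:
x = 1: LHS = |2·1 - 1| = |1| = 1; 1 ≥ 1 — holds
At the ends of the range:
x = -1000: LHS = |2·(-1000) - 1| = |-2001| = 2001; 2001 ≥ -1000 — holds
x = 1000: LHS = |2·1000 - 1| = |1999| = 1999; 1999 ≥ 1000 — holds
Hence LHS − RHS is never negative, i.e. LHS ≥ RHS throughout, so the relation holds for every integer in [-1000, 1000].

(B) x = 0: LHS = -0 - 1 = -1; -1 ≥ 0 — FAILS

Only (B) has a counterexample.

Answer: B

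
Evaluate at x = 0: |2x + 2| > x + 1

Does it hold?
x = 0: LHS = |2·0 + 2| = |2| = 2, RHS = 0 + 1 = 1; 2 > 1 — holds

The relation is satisfied at x = 0.

Answer: Yes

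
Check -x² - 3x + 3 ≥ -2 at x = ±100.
x = 100: LHS = -100² - 3·100 + 3 = -10297; -10297 ≥ -2 — FAILS
x = -100: LHS = -(-100)² - 3·(-100) + 3 = -9697; -9697 ≥ -2 — FAILS

Answer: No, fails for both x = 100 and x = -100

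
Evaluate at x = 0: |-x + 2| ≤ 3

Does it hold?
x = 0: LHS = |-0 + 2| = |2| = 2; 2 ≤ 3 — holds

The relation is satisfied at x = 0.

Answer: Yes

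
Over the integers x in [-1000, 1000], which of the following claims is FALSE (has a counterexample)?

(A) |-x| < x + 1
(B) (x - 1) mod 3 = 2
(A) x = -1: LHS = |-(-1)| = |1| = 1, RHS = (-1) + 1 = 0; 1 < 0 — FAILS
(B) x = 1: LHS = (1 - 1) mod 3 = 0 mod 3 = 0; 0 = 2 — FAILS

Answer: Both A and B are false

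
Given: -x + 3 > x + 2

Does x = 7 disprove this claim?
Substitute x = 7 into the relation:
x = 7: LHS = -7 + 3 = -4, RHS = 7 + 2 = 9; -4 > 9 — FAILS

Since the claim fails at x = 7, this value is a counterexample.

Answer: Yes, x = 7 is a counterexample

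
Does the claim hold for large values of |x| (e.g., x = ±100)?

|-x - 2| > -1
x = 100: LHS = |-100 - 2| = |-102| = 102; 102 > -1 — holds
x = -100: LHS = |-(-100) - 2| = |98| = 98; 98 > -1 — holds

Answer: Yes, holds for both x = 100 and x = -100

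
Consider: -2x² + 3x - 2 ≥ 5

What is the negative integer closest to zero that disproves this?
Testing negative integers from -1 downward:
x = -1: LHS = -2·(-1)² + 3·(-1) - 2 = -7; -7 ≥ 5 — FAILS  ← closest negative counterexample to 0

Answer: x = -1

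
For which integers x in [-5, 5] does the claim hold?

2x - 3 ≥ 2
Holds for: {3, 4, 5}
Fails for: {-5, -4, -3, -2, -1, 0, 1, 2}

Answer: {3, 4, 5}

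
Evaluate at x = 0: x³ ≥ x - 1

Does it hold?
x = 0: LHS = 0³ = 0, RHS = 0 - 1 = -1; 0 ≥ -1 — holds

The relation is satisfied at x = 0.

Answer: Yes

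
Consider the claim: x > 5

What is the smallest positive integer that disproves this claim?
Testing positive integers:
x = 1: 1 > 5 — FAILS  ← smallest positive counterexample

Answer: x = 1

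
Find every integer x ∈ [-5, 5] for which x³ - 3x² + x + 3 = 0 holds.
Track d = LHS − RHS over the integers in [-5, 5]. Equality would need d = 0, but d changes sign only between consecutive integers, jumping over 0:
x = -1: LHS = (-1)³ - 3·(-1)² + (-1) + 3 = -2; -2 = 0 — FAILS  (d = -2)
x = 0: LHS = 0³ - 3·0² + 0 + 3 = 3; 3 = 0 — FAILS  (d = 3)
Away from these crossings d keeps a constant sign, and checking every integer in [-5, 5] confirms d ≠ 0 throughout. Hence the two sides are never equal, so the claimed relation (=) fails for every integer in [-5, 5].

Answer: None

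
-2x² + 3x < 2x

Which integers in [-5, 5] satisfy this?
Holds for: {-5, -4, -3, -2, -1, 1, 2, 3, 4, 5}
Fails for: {0}

Answer: {-5, -4, -3, -2, -1, 1, 2, 3, 4, 5}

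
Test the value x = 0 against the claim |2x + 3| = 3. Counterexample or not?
Substitute x = 0 into the relation:
x = 0: LHS = |2·0 + 3| = |3| = 3; 3 = 3 — holds

The claim holds here, so x = 0 is not a counterexample. (A counterexample exists elsewhere, e.g. x = 1.)

Answer: No, x = 0 is not a counterexample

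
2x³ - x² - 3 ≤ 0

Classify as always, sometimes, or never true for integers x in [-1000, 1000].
Holds at x = 0: LHS = 2·0³ - 0² - 3 = -3; -3 ≤ 0 — holds
Fails at x = 2: LHS = 2·2³ - 2² - 3 = 9; 9 ≤ 0 — FAILS
It is satisfied by some integers in the range but not all.

Answer: Sometimes true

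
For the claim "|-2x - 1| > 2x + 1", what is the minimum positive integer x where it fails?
Testing positive integers:
x = 1: LHS = |-2·1 - 1| = |-3| = 3, RHS = 2·1 + 1 = 3; 3 > 3 — FAILS  ← smallest positive counterexample

Answer: x = 1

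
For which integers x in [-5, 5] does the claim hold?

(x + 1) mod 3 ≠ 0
Holds for: {-5, -3, -2, 0, 1, 3, 4}
Fails for: {-4, -1, 2, 5}

Answer: {-5, -3, -2, 0, 1, 3, 4}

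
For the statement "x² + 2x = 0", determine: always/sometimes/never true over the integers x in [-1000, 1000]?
Holds at x = 0: LHS = 0² + 2·0 = 0; 0 = 0 — holds
Fails at x = 1: LHS = 1² + 2·1 = 3; 3 = 0 — FAILS
It is satisfied by some integers in the range but not all.

Answer: Sometimes true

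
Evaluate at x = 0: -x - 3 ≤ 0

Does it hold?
x = 0: LHS = -0 - 3 = -3; -3 ≤ 0 — holds

The relation is satisfied at x = 0.

Answer: Yes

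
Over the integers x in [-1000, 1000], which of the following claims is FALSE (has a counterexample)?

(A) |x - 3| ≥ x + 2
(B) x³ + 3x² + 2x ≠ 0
(A) x = 1: LHS = |1 - 3| = |-2| = 2, RHS = 1 + 2 = 3; 2 ≥ 3 — FAILS
(B) x = 0: LHS = 0³ + 3·0² + 2·0 = 0; 0 ≠ 0 — FAILS

Answer: Both A and B are false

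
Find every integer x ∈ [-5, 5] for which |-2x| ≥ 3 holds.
Holds for: {-5, -4, -3, -2, 2, 3, 4, 5}
Fails for: {-1, 0, 1}

Answer: {-5, -4, -3, -2, 2, 3, 4, 5}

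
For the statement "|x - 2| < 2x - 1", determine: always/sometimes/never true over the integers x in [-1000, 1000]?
Holds at x = 2: LHS = |2 - 2| = |0| = 0, RHS = 2·2 - 1 = 3; 0 < 3 — holds
Fails at x = 0: LHS = |0 - 2| = |-2| = 2, RHS = 2·0 - 1 = -1; 2 < -1 — FAILS
It is satisfied by some integers in the range but not all.

Answer: Sometimes true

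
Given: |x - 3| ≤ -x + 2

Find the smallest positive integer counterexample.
Testing positive integers:
x = 1: LHS = |1 - 3| = |-2| = 2, RHS = -1 + 2 = 1; 2 ≤ 1 — FAILS  ← smallest positive counterexample

Answer: x = 1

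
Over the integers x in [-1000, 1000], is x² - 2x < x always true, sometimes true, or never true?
Holds at x = 1: LHS = 1² - 2·1 = -1; -1 < 1 — holds
Fails at x = 0: LHS = 0² - 2·0 = 0; 0 < 0 — FAILS
It is satisfied by some integers in the range but not all.

Answer: Sometimes true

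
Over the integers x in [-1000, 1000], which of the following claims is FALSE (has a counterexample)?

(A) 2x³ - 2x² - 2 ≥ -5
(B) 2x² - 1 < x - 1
(A) x = -1: LHS = 2·(-1)³ - 2·(-1)² - 2 = -6; -6 ≥ -5 — FAILS
(B) x = 0: LHS = 2·0² - 1 = -1, RHS = 0 - 1 = -1; -1 < -1 — FAILS

Answer: Both A and B are false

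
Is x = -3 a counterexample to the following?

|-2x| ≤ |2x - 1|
Substitute x = -3 into the relation:
x = -3: LHS = |-2·(-3)| = |6| = 6, RHS = |2·(-3) - 1| = |-7| = 7; 6 ≤ 7 — holds

The claim holds here, so x = -3 is not a counterexample. (A counterexample exists elsewhere, e.g. x = 1.)

Answer: No, x = -3 is not a counterexample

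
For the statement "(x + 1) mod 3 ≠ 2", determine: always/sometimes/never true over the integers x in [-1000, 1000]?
Holds at x = 0: LHS = (0 + 1) mod 3 = 1 mod 3 = 1; 1 ≠ 2 — holds
Fails at x = 1: LHS = (1 + 1) mod 3 = 2 mod 3 = 2; 2 ≠ 2 — FAILS
It is satisfied by some integers in the range but not all.

Answer: Sometimes true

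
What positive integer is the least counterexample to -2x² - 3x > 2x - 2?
Testing positive integers:
x = 1: LHS = -2·1² - 3·1 = -5, RHS = 2·1 - 2 = 0; -5 > 0 — FAILS  ← smallest positive counterexample

Answer: x = 1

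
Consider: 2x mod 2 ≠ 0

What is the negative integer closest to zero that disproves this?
Testing negative integers from -1 downward:
x = -1: LHS = (2·(-1)) mod 2 = (-2) mod 2 = 0; 0 ≠ 0 — FAILS  ← closest negative counterexample to 0

Answer: x = -1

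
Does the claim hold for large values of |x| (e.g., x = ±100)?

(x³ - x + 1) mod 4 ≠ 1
x = 100: LHS = (100³ - 100 + 1) mod 4 = 999901 mod 4 = 1; 1 ≠ 1 — FAILS
x = -100: LHS = ((-100)³ - (-100) + 1) mod 4 = (-999899) mod 4 = 1; 1 ≠ 1 — FAILS

Answer: No, fails for both x = 100 and x = -100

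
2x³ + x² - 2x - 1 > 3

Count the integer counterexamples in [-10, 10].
Counterexamples in [-10, 10]: {-10, -9, -8, -7, -6, -5, -4, -3, -2, -1, 0, 1}.

Counting them gives 12 values.

Answer: 12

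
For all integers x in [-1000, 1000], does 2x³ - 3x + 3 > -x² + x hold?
The claim fails at x = -2:
x = -2: LHS = 2·(-2)³ - 3·(-2) + 3 = -7, RHS = -(-2)² + (-2) = -6; -7 > -6 — FAILS

Because a single integer refutes it, the statement is false.

Answer: False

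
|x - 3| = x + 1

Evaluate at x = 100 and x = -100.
x = 100: LHS = |100 - 3| = |97| = 97, RHS = 100 + 1 = 101; 97 = 101 — FAILS
x = -100: LHS = |(-100) - 3| = |-103| = 103, RHS = (-100) + 1 = -99; 103 = -99 — FAILS

Answer: No, fails for both x = 100 and x = -100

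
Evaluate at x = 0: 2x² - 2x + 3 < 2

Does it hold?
x = 0: LHS = 2·0² - 2·0 + 3 = 3; 3 < 2 — FAILS

The relation fails at x = 0, so x = 0 is a counterexample.

Answer: No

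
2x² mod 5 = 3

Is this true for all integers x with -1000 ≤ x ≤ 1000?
The claim fails at x = 0:
x = 0: LHS = (2·0²) mod 5 = 0 mod 5 = 0; 0 = 3 — FAILS

Because a single integer refutes it, the statement is false.

Answer: False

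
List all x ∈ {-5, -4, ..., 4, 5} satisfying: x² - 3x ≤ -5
Over all integers in [-5, 5], LHS − RHS is smallest at x = 1, where it equals 3:
x = 1: LHS = 1² - 3·1 = -2; -2 ≤ -5 — FAILS
At the ends of the range:
x = -5: LHS = (-5)² - 3·(-5) = 40; 40 ≤ -5 — FAILS
x = 5: LHS = 5² - 3·5 = 10; 10 ≤ -5 — FAILS
Hence LHS − RHS is never zero or negative, i.e. LHS > RHS throughout, so the claimed relation (≤) fails for every integer in [-5, 5].

Answer: None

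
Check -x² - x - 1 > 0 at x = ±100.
x = 100: LHS = -100² - 100 - 1 = -10101; -10101 > 0 — FAILS
x = -100: LHS = -(-100)² - (-100) - 1 = -9901; -9901 > 0 — FAILS

Answer: No, fails for both x = 100 and x = -100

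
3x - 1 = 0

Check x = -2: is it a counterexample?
Substitute x = -2 into the relation:
x = -2: LHS = 3·(-2) - 1 = -7; -7 = 0 — FAILS

Since the claim fails at x = -2, this value is a counterexample.

Answer: Yes, x = -2 is a counterexample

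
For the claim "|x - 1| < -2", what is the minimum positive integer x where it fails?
Testing positive integers:
x = 1: LHS = |1 - 1| = |0| = 0; 0 < -2 — FAILS  ← smallest positive counterexample

Answer: x = 1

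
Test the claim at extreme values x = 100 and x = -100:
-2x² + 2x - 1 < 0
x = 100: LHS = -2·100² + 2·100 - 1 = -19801; -19801 < 0 — holds
x = -100: LHS = -2·(-100)² + 2·(-100) - 1 = -20201; -20201 < 0 — holds

Answer: Yes, holds for both x = 100 and x = -100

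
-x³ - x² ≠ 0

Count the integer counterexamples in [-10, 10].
Counterexamples in [-10, 10]: {-1, 0}.

Counting them gives 2 values.

Answer: 2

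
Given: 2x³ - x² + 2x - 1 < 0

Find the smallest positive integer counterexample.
Testing positive integers:
x = 1: LHS = 2·1³ - 1² + 2·1 - 1 = 2; 2 < 0 — FAILS  ← smallest positive counterexample

Answer: x = 1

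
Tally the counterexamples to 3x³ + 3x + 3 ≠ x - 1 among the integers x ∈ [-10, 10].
Track d = LHS − RHS over the integers in [-10, 10]. Equality would need d = 0, but d changes sign only between consecutive integers, jumping over 0:
x = -1: LHS = 3·(-1)³ + 3·(-1) + 3 = -3, RHS = (-1) - 1 = -2; -3 ≠ -2 — holds  (d = -1)
x = 0: LHS = 3·0³ + 3·0 + 3 = 3, RHS = 0 - 1 = -1; 3 ≠ -1 — holds  (d = 4)
Away from these crossings d keeps a constant sign, and checking every integer in [-10, 10] confirms d ≠ 0 throughout. Hence the two sides are never equal, so the relation holds for every integer in [-10, 10].

No counterexample appears in that range.

Answer: 0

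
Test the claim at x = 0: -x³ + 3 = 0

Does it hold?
x = 0: LHS = -0³ + 3 = 3; 3 = 0 — FAILS

The relation fails at x = 0, so x = 0 is a counterexample.

Answer: No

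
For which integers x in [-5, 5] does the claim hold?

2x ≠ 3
Track d = LHS − RHS over the integers in [-5, 5]. Equality would need d = 0, but d changes sign only between consecutive integers, jumping over 0:
x = 1: LHS = 2·1 = 2; 2 ≠ 3 — holds  (d = -1)
x = 2: LHS = 2·2 = 4; 4 ≠ 3 — holds  (d = 1)
Away from these crossings d keeps a constant sign, and checking every integer in [-5, 5] confirms d ≠ 0 throughout. Hence the two sides are never equal, so the relation holds for every integer in [-5, 5].

Answer: All integers in [-5, 5]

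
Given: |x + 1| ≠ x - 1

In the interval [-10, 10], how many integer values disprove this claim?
Over all integers in [-10, 10], LHS − RHS is always positive; it is smallest at x = 0, where it equals 2:
x = 0: LHS = |0 + 1| = |1| = 1, RHS = 0 - 1 = -1; 1 ≠ -1 — holds
At the ends of the range:
x = -10: LHS = |(-10) + 1| = |-9| = 9, RHS = (-10) - 1 = -11; 9 ≠ -11 — holds
x = 10: LHS = |10 + 1| = |11| = 11, RHS = 10 - 1 = 9; 11 ≠ 9 — holds
Hence LHS − RHS is never 0, i.e. the two sides are never equal, so the relation holds for every integer in [-10, 10].

No counterexample appears in that range.

Answer: 0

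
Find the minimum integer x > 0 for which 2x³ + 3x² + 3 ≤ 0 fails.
Testing positive integers:
x = 1: LHS = 2·1³ + 3·1² + 3 = 8; 8 ≤ 0 — FAILS  ← smallest positive counterexample

Answer: x = 1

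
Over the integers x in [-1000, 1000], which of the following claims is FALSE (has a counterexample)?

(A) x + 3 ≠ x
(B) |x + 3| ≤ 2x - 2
(A) Over all integers in [-1000, 1000], LHS − RHS is always positive; it is smallest at x = 0, where it equals 3:
x = 0: LHS = 0 + 3 = 3; 3 ≠ 0 — holds
At the ends of the range:
x = -1000: LHS = (-1000) + 3 = -997; -997 ≠ -1000 — holds
x = 1000: LHS = 1000 + 3 = 1003; 1003 ≠ 1000 — holds
Hence LHS − RHS is never 0, i.e. the two sides are never equal, so the relation holds for every integer in [-1000, 1000].

(B) x = 0: LHS = |0 + 3| = |3| = 3, RHS = 2·0 - 2 = -2; 3 ≤ -2 — FAILS

Only (B) has a counterexample.

Answer: B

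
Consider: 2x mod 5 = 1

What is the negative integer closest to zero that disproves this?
Testing negative integers from -1 downward:
x = -1: LHS = (2·(-1)) mod 5 = (-2) mod 5 = 3; 3 = 1 — FAILS  ← closest negative counterexample to 0

Answer: x = -1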